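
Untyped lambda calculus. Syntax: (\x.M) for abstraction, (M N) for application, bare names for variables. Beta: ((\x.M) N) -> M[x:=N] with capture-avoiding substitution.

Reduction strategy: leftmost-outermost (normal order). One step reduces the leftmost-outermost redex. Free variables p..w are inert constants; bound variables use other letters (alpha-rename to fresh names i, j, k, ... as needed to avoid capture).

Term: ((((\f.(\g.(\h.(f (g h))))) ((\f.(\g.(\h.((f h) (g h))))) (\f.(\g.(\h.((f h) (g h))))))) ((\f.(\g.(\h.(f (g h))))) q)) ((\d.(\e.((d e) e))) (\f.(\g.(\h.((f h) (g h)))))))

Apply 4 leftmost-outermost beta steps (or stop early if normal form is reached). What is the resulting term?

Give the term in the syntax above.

Answer: ((\g.(\h.(((\f.(\g.(\h.((f h) (g h))))) h) (g h)))) (((\f.(\g.(\h.(f (g h))))) q) ((\d.(\e.((d e) e))) (\f.(\g.(\h.((f h) (g h))))))))

Derivation:
Step 0: ((((\f.(\g.(\h.(f (g h))))) ((\f.(\g.(\h.((f h) (g h))))) (\f.(\g.(\h.((f h) (g h))))))) ((\f.(\g.(\h.(f (g h))))) q)) ((\d.(\e.((d e) e))) (\f.(\g.(\h.((f h) (g h)))))))
Step 1: (((\g.(\h.(((\f.(\g.(\h.((f h) (g h))))) (\f.(\g.(\h.((f h) (g h)))))) (g h)))) ((\f.(\g.(\h.(f (g h))))) q)) ((\d.(\e.((d e) e))) (\f.(\g.(\h.((f h) (g h)))))))
Step 2: ((\h.(((\f.(\g.(\h.((f h) (g h))))) (\f.(\g.(\h.((f h) (g h)))))) (((\f.(\g.(\h.(f (g h))))) q) h))) ((\d.(\e.((d e) e))) (\f.(\g.(\h.((f h) (g h)))))))
Step 3: (((\f.(\g.(\h.((f h) (g h))))) (\f.(\g.(\h.((f h) (g h)))))) (((\f.(\g.(\h.(f (g h))))) q) ((\d.(\e.((d e) e))) (\f.(\g.(\h.((f h) (g h))))))))
Step 4: ((\g.(\h.(((\f.(\g.(\h.((f h) (g h))))) h) (g h)))) (((\f.(\g.(\h.(f (g h))))) q) ((\d.(\e.((d e) e))) (\f.(\g.(\h.((f h) (g h))))))))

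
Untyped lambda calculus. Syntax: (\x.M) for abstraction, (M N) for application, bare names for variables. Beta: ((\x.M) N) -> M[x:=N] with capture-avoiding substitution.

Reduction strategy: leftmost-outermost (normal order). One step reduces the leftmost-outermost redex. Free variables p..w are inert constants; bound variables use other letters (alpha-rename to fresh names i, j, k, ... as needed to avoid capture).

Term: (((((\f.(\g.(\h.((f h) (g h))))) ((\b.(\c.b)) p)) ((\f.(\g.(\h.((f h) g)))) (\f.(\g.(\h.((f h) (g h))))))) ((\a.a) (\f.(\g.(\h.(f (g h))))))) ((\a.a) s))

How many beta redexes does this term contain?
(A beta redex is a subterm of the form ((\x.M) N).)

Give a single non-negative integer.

Answer: 5

Derivation:
Term: (((((\f.(\g.(\h.((f h) (g h))))) ((\b.(\c.b)) p)) ((\f.(\g.(\h.((f h) g)))) (\f.(\g.(\h.((f h) (g h))))))) ((\a.a) (\f.(\g.(\h.(f (g h))))))) ((\a.a) s))
  Redex: ((\f.(\g.(\h.((f h) (g h))))) ((\b.(\c.b)) p))
  Redex: ((\b.(\c.b)) p)
  Redex: ((\f.(\g.(\h.((f h) g)))) (\f.(\g.(\h.((f h) (g h))))))
  Redex: ((\a.a) (\f.(\g.(\h.(f (g h))))))
  Redex: ((\a.a) s)
Total redexes: 5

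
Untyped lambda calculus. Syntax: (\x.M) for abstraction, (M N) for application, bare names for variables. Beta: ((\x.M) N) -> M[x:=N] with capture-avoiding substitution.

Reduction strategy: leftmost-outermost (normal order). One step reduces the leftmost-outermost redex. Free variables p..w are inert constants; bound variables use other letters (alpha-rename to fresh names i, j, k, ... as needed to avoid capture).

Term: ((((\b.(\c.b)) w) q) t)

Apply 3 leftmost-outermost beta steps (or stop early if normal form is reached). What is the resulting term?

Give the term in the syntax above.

Answer: (w t)

Derivation:
Step 0: ((((\b.(\c.b)) w) q) t)
Step 1: (((\c.w) q) t)
Step 2: (w t)
Step 3: (normal form reached)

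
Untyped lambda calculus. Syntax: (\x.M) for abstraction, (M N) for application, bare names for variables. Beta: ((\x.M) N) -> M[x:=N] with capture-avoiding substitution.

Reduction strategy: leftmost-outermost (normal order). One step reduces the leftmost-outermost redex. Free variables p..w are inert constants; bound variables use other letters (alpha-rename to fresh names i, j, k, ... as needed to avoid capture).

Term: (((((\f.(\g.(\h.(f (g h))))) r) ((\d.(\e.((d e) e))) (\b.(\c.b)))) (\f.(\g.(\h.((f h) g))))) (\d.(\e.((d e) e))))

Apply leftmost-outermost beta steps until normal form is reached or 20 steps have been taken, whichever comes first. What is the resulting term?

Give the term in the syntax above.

Step 0: (((((\f.(\g.(\h.(f (g h))))) r) ((\d.(\e.((d e) e))) (\b.(\c.b)))) (\f.(\g.(\h.((f h) g))))) (\d.(\e.((d e) e))))
Step 1: ((((\g.(\h.(r (g h)))) ((\d.(\e.((d e) e))) (\b.(\c.b)))) (\f.(\g.(\h.((f h) g))))) (\d.(\e.((d e) e))))
Step 2: (((\h.(r (((\d.(\e.((d e) e))) (\b.(\c.b))) h))) (\f.(\g.(\h.((f h) g))))) (\d.(\e.((d e) e))))
Step 3: ((r (((\d.(\e.((d e) e))) (\b.(\c.b))) (\f.(\g.(\h.((f h) g)))))) (\d.(\e.((d e) e))))
Step 4: ((r ((\e.(((\b.(\c.b)) e) e)) (\f.(\g.(\h.((f h) g)))))) (\d.(\e.((d e) e))))
Step 5: ((r (((\b.(\c.b)) (\f.(\g.(\h.((f h) g))))) (\f.(\g.(\h.((f h) g)))))) (\d.(\e.((d e) e))))
Step 6: ((r ((\c.(\f.(\g.(\h.((f h) g))))) (\f.(\g.(\h.((f h) g)))))) (\d.(\e.((d e) e))))
Step 7: ((r (\f.(\g.(\h.((f h) g))))) (\d.(\e.((d e) e))))

Answer: ((r (\f.(\g.(\h.((f h) g))))) (\d.(\e.((d e) e))))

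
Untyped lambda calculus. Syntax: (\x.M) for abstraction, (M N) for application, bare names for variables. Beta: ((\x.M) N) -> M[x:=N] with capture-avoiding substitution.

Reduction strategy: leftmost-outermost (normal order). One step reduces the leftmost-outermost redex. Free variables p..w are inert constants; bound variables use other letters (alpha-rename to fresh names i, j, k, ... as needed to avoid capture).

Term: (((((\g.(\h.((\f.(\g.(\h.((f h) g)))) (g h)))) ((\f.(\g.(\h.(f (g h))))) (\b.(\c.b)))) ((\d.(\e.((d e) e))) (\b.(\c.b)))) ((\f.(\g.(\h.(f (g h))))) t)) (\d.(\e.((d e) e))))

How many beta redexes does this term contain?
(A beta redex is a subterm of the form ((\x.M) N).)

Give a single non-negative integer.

Term: (((((\g.(\h.((\f.(\g.(\h.((f h) g)))) (g h)))) ((\f.(\g.(\h.(f (g h))))) (\b.(\c.b)))) ((\d.(\e.((d e) e))) (\b.(\c.b)))) ((\f.(\g.(\h.(f (g h))))) t)) (\d.(\e.((d e) e))))
  Redex: ((\g.(\h.((\f.(\g.(\h.((f h) g)))) (g h)))) ((\f.(\g.(\h.(f (g h))))) (\b.(\c.b))))
  Redex: ((\f.(\g.(\h.((f h) g)))) (g h))
  Redex: ((\f.(\g.(\h.(f (g h))))) (\b.(\c.b)))
  Redex: ((\d.(\e.((d e) e))) (\b.(\c.b)))
  Redex: ((\f.(\g.(\h.(f (g h))))) t)
Total redexes: 5

Answer: 5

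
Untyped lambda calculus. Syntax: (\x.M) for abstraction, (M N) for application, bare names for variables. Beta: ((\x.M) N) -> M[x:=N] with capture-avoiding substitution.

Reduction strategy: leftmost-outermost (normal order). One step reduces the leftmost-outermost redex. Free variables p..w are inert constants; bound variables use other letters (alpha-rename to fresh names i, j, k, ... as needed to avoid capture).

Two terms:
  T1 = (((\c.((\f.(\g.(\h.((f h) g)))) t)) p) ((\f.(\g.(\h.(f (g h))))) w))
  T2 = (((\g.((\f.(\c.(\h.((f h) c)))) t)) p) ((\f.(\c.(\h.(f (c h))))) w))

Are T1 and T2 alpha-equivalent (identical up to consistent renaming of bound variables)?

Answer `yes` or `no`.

Term 1: (((\c.((\f.(\g.(\h.((f h) g)))) t)) p) ((\f.(\g.(\h.(f (g h))))) w))
Term 2: (((\g.((\f.(\c.(\h.((f h) c)))) t)) p) ((\f.(\c.(\h.(f (c h))))) w))
Alpha-equivalence: compare structure up to binder renaming.
Result: True

Answer: yes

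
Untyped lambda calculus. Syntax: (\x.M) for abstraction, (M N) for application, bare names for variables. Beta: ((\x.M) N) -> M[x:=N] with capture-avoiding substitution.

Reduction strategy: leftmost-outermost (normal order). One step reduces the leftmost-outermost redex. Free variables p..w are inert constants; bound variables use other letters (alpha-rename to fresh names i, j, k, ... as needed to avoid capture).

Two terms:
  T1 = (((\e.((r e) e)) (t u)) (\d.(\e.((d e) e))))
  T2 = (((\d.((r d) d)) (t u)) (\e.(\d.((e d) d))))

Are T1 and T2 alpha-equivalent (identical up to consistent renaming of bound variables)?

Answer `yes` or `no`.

Term 1: (((\e.((r e) e)) (t u)) (\d.(\e.((d e) e))))
Term 2: (((\d.((r d) d)) (t u)) (\e.(\d.((e d) d))))
Alpha-equivalence: compare structure up to binder renaming.
Result: True

Answer: yes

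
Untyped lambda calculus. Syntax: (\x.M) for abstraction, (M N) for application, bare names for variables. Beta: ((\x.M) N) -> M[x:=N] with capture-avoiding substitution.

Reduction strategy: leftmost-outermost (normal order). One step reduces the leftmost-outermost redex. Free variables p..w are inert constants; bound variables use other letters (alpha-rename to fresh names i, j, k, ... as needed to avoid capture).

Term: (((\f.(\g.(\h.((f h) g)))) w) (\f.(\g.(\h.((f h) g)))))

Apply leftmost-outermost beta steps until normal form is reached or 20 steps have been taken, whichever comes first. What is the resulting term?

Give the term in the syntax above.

Answer: (\h.((w h) (\f.(\g.(\h.((f h) g))))))

Derivation:
Step 0: (((\f.(\g.(\h.((f h) g)))) w) (\f.(\g.(\h.((f h) g)))))
Step 1: ((\g.(\h.((w h) g))) (\f.(\g.(\h.((f h) g)))))
Step 2: (\h.((w h) (\f.(\g.(\h.((f h) g))))))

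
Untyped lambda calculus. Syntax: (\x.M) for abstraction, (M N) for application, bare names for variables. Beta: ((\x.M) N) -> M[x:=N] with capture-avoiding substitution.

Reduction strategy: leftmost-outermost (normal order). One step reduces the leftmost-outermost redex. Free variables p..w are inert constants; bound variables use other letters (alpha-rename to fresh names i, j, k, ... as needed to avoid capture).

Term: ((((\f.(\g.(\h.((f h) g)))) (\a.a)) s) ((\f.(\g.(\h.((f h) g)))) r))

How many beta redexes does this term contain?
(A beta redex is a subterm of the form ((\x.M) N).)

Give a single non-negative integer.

Term: ((((\f.(\g.(\h.((f h) g)))) (\a.a)) s) ((\f.(\g.(\h.((f h) g)))) r))
  Redex: ((\f.(\g.(\h.((f h) g)))) (\a.a))
  Redex: ((\f.(\g.(\h.((f h) g)))) r)
Total redexes: 2

Answer: 2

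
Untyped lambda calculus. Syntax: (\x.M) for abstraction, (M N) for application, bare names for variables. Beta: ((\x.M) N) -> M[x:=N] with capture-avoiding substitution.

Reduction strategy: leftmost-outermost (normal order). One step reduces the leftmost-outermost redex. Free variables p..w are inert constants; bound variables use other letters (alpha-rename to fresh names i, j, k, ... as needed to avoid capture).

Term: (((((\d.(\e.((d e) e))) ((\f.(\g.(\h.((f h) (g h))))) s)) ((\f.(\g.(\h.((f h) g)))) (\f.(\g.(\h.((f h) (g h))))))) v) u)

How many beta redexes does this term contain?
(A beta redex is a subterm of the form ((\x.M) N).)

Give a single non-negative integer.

Term: (((((\d.(\e.((d e) e))) ((\f.(\g.(\h.((f h) (g h))))) s)) ((\f.(\g.(\h.((f h) g)))) (\f.(\g.(\h.((f h) (g h))))))) v) u)
  Redex: ((\d.(\e.((d e) e))) ((\f.(\g.(\h.((f h) (g h))))) s))
  Redex: ((\f.(\g.(\h.((f h) (g h))))) s)
  Redex: ((\f.(\g.(\h.((f h) g)))) (\f.(\g.(\h.((f h) (g h))))))
Total redexes: 3

Answer: 3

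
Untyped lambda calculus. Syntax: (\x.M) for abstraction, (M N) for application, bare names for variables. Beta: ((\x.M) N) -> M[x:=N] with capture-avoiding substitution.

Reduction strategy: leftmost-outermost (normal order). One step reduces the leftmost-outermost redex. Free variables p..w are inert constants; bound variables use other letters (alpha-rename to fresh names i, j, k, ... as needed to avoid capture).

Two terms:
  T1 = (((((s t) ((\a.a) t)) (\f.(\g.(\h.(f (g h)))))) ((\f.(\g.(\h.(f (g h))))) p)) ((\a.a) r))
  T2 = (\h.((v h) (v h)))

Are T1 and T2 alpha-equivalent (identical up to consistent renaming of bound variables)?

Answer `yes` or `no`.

Answer: no

Derivation:
Term 1: (((((s t) ((\a.a) t)) (\f.(\g.(\h.(f (g h)))))) ((\f.(\g.(\h.(f (g h))))) p)) ((\a.a) r))
Term 2: (\h.((v h) (v h)))
Alpha-equivalence: compare structure up to binder renaming.
Result: False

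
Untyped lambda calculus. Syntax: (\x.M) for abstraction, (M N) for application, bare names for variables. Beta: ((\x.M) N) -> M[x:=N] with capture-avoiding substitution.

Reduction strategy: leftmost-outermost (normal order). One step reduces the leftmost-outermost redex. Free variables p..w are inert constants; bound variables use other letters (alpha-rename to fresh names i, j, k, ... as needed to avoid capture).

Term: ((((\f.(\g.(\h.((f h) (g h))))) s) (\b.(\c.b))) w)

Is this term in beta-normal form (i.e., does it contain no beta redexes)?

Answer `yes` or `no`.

Term: ((((\f.(\g.(\h.((f h) (g h))))) s) (\b.(\c.b))) w)
Found 1 beta redex(es).

Answer: no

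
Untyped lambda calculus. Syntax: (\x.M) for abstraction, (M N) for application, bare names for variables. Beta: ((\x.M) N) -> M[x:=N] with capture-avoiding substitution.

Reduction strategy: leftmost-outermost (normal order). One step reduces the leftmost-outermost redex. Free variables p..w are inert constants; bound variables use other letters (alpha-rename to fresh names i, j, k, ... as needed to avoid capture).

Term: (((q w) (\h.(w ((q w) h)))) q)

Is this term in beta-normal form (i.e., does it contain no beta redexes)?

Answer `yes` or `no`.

Answer: yes

Derivation:
Term: (((q w) (\h.(w ((q w) h)))) q)
No beta redexes found.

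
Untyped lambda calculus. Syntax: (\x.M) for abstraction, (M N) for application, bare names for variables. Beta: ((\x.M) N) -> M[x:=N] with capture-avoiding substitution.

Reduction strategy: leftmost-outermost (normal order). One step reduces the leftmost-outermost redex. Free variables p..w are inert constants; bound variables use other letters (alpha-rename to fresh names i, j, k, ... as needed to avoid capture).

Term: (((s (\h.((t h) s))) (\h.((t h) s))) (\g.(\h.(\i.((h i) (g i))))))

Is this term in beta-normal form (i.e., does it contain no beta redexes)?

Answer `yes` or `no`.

Term: (((s (\h.((t h) s))) (\h.((t h) s))) (\g.(\h.(\i.((h i) (g i))))))
No beta redexes found.

Answer: yes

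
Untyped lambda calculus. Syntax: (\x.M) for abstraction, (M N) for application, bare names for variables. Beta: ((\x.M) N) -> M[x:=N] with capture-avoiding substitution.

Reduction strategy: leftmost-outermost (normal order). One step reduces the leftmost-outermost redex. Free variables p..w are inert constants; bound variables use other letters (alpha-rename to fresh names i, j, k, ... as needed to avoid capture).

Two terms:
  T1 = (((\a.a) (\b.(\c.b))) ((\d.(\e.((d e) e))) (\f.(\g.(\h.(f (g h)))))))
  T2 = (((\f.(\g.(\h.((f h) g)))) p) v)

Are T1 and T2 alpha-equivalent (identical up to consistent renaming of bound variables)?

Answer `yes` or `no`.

Term 1: (((\a.a) (\b.(\c.b))) ((\d.(\e.((d e) e))) (\f.(\g.(\h.(f (g h)))))))
Term 2: (((\f.(\g.(\h.((f h) g)))) p) v)
Alpha-equivalence: compare structure up to binder renaming.
Result: False

Answer: no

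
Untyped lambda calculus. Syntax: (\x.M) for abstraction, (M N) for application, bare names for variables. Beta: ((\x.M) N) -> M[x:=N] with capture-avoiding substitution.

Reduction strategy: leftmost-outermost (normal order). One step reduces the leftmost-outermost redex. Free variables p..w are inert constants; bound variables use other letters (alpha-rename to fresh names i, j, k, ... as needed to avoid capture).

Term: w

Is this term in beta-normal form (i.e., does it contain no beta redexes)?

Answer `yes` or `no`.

Answer: yes

Derivation:
Term: w
No beta redexes found.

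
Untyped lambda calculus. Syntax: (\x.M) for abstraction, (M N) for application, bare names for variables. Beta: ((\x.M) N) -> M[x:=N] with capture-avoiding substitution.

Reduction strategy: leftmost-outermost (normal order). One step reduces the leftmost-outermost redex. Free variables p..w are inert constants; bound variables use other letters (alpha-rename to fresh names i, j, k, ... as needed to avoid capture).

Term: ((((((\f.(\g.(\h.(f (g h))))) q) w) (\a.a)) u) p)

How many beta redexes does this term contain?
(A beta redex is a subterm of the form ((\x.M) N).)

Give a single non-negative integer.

Term: ((((((\f.(\g.(\h.(f (g h))))) q) w) (\a.a)) u) p)
  Redex: ((\f.(\g.(\h.(f (g h))))) q)
Total redexes: 1

Answer: 1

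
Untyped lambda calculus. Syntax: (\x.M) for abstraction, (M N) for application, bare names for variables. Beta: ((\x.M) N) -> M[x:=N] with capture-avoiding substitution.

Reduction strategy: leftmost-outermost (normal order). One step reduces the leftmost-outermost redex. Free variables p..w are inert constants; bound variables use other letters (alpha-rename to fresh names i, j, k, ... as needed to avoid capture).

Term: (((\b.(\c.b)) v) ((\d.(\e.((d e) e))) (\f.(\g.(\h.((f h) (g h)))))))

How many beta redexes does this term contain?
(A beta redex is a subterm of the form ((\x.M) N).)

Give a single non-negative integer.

Answer: 2

Derivation:
Term: (((\b.(\c.b)) v) ((\d.(\e.((d e) e))) (\f.(\g.(\h.((f h) (g h)))))))
  Redex: ((\b.(\c.b)) v)
  Redex: ((\d.(\e.((d e) e))) (\f.(\g.(\h.((f h) (g h))))))
Total redexes: 2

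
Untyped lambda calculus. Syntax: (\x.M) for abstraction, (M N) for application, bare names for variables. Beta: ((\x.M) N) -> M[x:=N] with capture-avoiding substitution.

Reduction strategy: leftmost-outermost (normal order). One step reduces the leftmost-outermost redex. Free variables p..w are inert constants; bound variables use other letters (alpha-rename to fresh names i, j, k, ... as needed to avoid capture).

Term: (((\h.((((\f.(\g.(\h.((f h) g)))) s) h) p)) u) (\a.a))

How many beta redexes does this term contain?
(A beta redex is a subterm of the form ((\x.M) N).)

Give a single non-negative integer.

Term: (((\h.((((\f.(\g.(\h.((f h) g)))) s) h) p)) u) (\a.a))
  Redex: ((\h.((((\f.(\g.(\h.((f h) g)))) s) h) p)) u)
  Redex: ((\f.(\g.(\h.((f h) g)))) s)
Total redexes: 2

Answer: 2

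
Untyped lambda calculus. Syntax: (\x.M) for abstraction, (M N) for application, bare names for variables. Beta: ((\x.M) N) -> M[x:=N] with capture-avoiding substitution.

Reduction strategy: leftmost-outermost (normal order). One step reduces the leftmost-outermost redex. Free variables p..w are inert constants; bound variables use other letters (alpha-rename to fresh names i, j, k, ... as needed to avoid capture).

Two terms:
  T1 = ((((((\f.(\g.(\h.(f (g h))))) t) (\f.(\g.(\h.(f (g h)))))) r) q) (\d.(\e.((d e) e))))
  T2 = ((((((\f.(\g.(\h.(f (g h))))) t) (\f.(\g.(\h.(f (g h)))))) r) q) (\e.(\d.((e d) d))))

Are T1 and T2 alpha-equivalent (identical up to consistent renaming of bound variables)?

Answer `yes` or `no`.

Term 1: ((((((\f.(\g.(\h.(f (g h))))) t) (\f.(\g.(\h.(f (g h)))))) r) q) (\d.(\e.((d e) e))))
Term 2: ((((((\f.(\g.(\h.(f (g h))))) t) (\f.(\g.(\h.(f (g h)))))) r) q) (\e.(\d.((e d) d))))
Alpha-equivalence: compare structure up to binder renaming.
Result: True

Answer: yes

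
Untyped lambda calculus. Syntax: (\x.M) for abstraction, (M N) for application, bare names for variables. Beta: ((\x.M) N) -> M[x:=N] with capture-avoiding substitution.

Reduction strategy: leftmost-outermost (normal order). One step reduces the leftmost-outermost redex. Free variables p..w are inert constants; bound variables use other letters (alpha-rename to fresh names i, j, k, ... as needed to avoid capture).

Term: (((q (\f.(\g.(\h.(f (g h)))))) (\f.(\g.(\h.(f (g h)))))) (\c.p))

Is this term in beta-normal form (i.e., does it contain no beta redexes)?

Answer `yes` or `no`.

Answer: yes

Derivation:
Term: (((q (\f.(\g.(\h.(f (g h)))))) (\f.(\g.(\h.(f (g h)))))) (\c.p))
No beta redexes found.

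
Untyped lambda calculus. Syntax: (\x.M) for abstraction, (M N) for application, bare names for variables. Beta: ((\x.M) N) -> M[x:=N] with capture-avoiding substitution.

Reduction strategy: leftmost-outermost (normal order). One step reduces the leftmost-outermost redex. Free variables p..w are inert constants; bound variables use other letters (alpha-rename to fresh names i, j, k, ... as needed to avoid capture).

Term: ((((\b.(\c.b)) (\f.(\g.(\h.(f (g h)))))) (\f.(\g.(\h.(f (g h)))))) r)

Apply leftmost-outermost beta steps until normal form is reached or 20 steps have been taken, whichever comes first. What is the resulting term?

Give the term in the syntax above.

Answer: (\g.(\h.(r (g h))))

Derivation:
Step 0: ((((\b.(\c.b)) (\f.(\g.(\h.(f (g h)))))) (\f.(\g.(\h.(f (g h)))))) r)
Step 1: (((\c.(\f.(\g.(\h.(f (g h)))))) (\f.(\g.(\h.(f (g h)))))) r)
Step 2: ((\f.(\g.(\h.(f (g h))))) r)
Step 3: (\g.(\h.(r (g h))))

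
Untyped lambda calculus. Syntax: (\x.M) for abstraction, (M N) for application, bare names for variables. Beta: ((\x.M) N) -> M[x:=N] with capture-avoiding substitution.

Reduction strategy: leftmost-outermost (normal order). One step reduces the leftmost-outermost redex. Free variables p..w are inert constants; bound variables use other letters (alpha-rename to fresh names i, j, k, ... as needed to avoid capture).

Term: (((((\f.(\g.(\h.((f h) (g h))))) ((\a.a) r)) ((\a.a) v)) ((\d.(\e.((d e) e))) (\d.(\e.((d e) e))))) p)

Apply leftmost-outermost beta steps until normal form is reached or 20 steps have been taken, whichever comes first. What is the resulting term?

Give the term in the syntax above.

Answer: (((r (\e.((e e) e))) (v (\e.((e e) e)))) p)

Derivation:
Step 0: (((((\f.(\g.(\h.((f h) (g h))))) ((\a.a) r)) ((\a.a) v)) ((\d.(\e.((d e) e))) (\d.(\e.((d e) e))))) p)
Step 1: ((((\g.(\h.((((\a.a) r) h) (g h)))) ((\a.a) v)) ((\d.(\e.((d e) e))) (\d.(\e.((d e) e))))) p)
Step 2: (((\h.((((\a.a) r) h) (((\a.a) v) h))) ((\d.(\e.((d e) e))) (\d.(\e.((d e) e))))) p)
Step 3: (((((\a.a) r) ((\d.(\e.((d e) e))) (\d.(\e.((d e) e))))) (((\a.a) v) ((\d.(\e.((d e) e))) (\d.(\e.((d e) e)))))) p)
Step 4: (((r ((\d.(\e.((d e) e))) (\d.(\e.((d e) e))))) (((\a.a) v) ((\d.(\e.((d e) e))) (\d.(\e.((d e) e)))))) p)
Step 5: (((r (\e.(((\d.(\e.((d e) e))) e) e))) (((\a.a) v) ((\d.(\e.((d e) e))) (\d.(\e.((d e) e)))))) p)
Step 6: (((r (\e.((\i.((e i) i)) e))) (((\a.a) v) ((\d.(\e.((d e) e))) (\d.(\e.((d e) e)))))) p)
Step 7: (((r (\e.((e e) e))) (((\a.a) v) ((\d.(\e.((d e) e))) (\d.(\e.((d e) e)))))) p)
Step 8: (((r (\e.((e e) e))) (v ((\d.(\e.((d e) e))) (\d.(\e.((d e) e)))))) p)
Step 9: (((r (\e.((e e) e))) (v (\e.(((\d.(\e.((d e) e))) e) e)))) p)
Step 10: (((r (\e.((e e) e))) (v (\e.((\i.((e i) i)) e)))) p)
Step 11: (((r (\e.((e e) e))) (v (\e.((e e) e)))) p)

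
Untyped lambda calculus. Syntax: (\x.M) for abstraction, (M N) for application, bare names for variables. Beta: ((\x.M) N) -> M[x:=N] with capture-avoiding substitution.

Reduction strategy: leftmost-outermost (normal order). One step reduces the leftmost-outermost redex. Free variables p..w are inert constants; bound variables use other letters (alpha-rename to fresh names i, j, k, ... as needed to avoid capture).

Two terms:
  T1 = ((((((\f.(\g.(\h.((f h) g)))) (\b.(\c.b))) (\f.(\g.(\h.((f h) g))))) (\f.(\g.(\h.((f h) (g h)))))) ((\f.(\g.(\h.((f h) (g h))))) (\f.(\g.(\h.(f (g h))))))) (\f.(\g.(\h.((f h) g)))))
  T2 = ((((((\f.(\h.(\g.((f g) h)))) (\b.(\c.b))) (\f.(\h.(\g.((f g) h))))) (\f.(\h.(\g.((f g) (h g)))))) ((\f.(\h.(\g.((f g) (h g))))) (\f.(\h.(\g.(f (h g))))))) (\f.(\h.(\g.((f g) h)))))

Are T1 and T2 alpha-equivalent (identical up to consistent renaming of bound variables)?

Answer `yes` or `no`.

Answer: yes

Derivation:
Term 1: ((((((\f.(\g.(\h.((f h) g)))) (\b.(\c.b))) (\f.(\g.(\h.((f h) g))))) (\f.(\g.(\h.((f h) (g h)))))) ((\f.(\g.(\h.((f h) (g h))))) (\f.(\g.(\h.(f (g h))))))) (\f.(\g.(\h.((f h) g)))))
Term 2: ((((((\f.(\h.(\g.((f g) h)))) (\b.(\c.b))) (\f.(\h.(\g.((f g) h))))) (\f.(\h.(\g.((f g) (h g)))))) ((\f.(\h.(\g.((f g) (h g))))) (\f.(\h.(\g.(f (h g))))))) (\f.(\h.(\g.((f g) h)))))
Alpha-equivalence: compare structure up to binder renaming.
Result: True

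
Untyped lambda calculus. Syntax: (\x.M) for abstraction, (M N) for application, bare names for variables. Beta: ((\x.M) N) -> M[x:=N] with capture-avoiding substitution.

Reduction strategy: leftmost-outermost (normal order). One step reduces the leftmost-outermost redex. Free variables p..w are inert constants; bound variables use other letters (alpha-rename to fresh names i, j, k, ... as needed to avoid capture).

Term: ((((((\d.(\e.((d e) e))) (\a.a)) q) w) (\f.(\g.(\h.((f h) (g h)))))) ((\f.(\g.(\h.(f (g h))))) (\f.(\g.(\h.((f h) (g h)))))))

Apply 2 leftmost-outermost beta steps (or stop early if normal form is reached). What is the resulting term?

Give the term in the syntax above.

Step 0: ((((((\d.(\e.((d e) e))) (\a.a)) q) w) (\f.(\g.(\h.((f h) (g h)))))) ((\f.(\g.(\h.(f (g h))))) (\f.(\g.(\h.((f h) (g h)))))))
Step 1: (((((\e.(((\a.a) e) e)) q) w) (\f.(\g.(\h.((f h) (g h)))))) ((\f.(\g.(\h.(f (g h))))) (\f.(\g.(\h.((f h) (g h)))))))
Step 2: ((((((\a.a) q) q) w) (\f.(\g.(\h.((f h) (g h)))))) ((\f.(\g.(\h.(f (g h))))) (\f.(\g.(\h.((f h) (g h)))))))

Answer: ((((((\a.a) q) q) w) (\f.(\g.(\h.((f h) (g h)))))) ((\f.(\g.(\h.(f (g h))))) (\f.(\g.(\h.((f h) (g h)))))))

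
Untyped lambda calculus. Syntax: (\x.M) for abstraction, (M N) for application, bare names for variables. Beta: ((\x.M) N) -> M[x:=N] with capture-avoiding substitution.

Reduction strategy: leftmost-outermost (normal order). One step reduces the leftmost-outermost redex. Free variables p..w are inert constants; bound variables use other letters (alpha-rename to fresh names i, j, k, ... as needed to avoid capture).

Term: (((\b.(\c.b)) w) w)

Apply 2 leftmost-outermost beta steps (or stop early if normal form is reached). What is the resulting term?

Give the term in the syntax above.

Answer: w

Derivation:
Step 0: (((\b.(\c.b)) w) w)
Step 1: ((\c.w) w)
Step 2: w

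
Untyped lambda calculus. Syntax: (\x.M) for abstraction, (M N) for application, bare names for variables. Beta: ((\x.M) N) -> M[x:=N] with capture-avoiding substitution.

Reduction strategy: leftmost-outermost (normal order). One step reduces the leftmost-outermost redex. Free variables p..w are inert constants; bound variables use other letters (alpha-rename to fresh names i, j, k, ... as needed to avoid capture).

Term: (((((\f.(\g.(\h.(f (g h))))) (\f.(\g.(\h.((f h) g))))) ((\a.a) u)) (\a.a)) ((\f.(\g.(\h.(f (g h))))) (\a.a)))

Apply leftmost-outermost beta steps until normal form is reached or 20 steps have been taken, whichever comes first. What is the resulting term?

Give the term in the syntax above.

Answer: (\h.(((u (\a.a)) h) (\g.(\h.(g h)))))

Derivation:
Step 0: (((((\f.(\g.(\h.(f (g h))))) (\f.(\g.(\h.((f h) g))))) ((\a.a) u)) (\a.a)) ((\f.(\g.(\h.(f (g h))))) (\a.a)))
Step 1: ((((\g.(\h.((\f.(\g.(\h.((f h) g)))) (g h)))) ((\a.a) u)) (\a.a)) ((\f.(\g.(\h.(f (g h))))) (\a.a)))
Step 2: (((\h.((\f.(\g.(\h.((f h) g)))) (((\a.a) u) h))) (\a.a)) ((\f.(\g.(\h.(f (g h))))) (\a.a)))
Step 3: (((\f.(\g.(\h.((f h) g)))) (((\a.a) u) (\a.a))) ((\f.(\g.(\h.(f (g h))))) (\a.a)))
Step 4: ((\g.(\h.(((((\a.a) u) (\a.a)) h) g))) ((\f.(\g.(\h.(f (g h))))) (\a.a)))
Step 5: (\h.(((((\a.a) u) (\a.a)) h) ((\f.(\g.(\h.(f (g h))))) (\a.a))))
Step 6: (\h.(((u (\a.a)) h) ((\f.(\g.(\h.(f (g h))))) (\a.a))))
Step 7: (\h.(((u (\a.a)) h) (\g.(\h.((\a.a) (g h))))))
Step 8: (\h.(((u (\a.a)) h) (\g.(\h.(g h)))))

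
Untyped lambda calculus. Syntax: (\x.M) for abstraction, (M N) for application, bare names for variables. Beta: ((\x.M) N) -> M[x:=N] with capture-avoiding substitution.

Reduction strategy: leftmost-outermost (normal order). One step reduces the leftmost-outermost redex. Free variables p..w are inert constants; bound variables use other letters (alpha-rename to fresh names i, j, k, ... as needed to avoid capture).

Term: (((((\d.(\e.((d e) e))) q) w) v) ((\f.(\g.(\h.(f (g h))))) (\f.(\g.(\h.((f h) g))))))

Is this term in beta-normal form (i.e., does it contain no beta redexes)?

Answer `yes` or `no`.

Answer: no

Derivation:
Term: (((((\d.(\e.((d e) e))) q) w) v) ((\f.(\g.(\h.(f (g h))))) (\f.(\g.(\h.((f h) g))))))
Found 2 beta redex(es).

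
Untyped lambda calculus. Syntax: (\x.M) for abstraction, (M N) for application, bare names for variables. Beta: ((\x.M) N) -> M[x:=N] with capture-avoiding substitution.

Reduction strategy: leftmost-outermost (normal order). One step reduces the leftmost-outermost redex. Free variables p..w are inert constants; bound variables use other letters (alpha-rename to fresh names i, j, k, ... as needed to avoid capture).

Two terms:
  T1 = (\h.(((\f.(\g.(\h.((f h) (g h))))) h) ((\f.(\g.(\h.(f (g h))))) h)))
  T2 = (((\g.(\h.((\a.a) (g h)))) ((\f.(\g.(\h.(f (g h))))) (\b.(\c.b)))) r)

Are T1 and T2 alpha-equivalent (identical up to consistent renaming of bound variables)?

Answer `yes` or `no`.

Term 1: (\h.(((\f.(\g.(\h.((f h) (g h))))) h) ((\f.(\g.(\h.(f (g h))))) h)))
Term 2: (((\g.(\h.((\a.a) (g h)))) ((\f.(\g.(\h.(f (g h))))) (\b.(\c.b)))) r)
Alpha-equivalence: compare structure up to binder renaming.
Result: False

Answer: no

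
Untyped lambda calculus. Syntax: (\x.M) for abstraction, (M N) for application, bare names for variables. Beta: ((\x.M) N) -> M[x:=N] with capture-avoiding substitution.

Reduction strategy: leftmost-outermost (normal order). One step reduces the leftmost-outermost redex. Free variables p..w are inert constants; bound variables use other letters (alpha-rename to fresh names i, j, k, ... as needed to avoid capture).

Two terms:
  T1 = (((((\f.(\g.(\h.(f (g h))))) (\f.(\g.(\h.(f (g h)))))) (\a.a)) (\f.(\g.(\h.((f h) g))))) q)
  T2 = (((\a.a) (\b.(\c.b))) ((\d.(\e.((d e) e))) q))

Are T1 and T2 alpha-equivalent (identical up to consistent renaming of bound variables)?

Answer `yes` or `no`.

Answer: no

Derivation:
Term 1: (((((\f.(\g.(\h.(f (g h))))) (\f.(\g.(\h.(f (g h)))))) (\a.a)) (\f.(\g.(\h.((f h) g))))) q)
Term 2: (((\a.a) (\b.(\c.b))) ((\d.(\e.((d e) e))) q))
Alpha-equivalence: compare structure up to binder renaming.
Result: False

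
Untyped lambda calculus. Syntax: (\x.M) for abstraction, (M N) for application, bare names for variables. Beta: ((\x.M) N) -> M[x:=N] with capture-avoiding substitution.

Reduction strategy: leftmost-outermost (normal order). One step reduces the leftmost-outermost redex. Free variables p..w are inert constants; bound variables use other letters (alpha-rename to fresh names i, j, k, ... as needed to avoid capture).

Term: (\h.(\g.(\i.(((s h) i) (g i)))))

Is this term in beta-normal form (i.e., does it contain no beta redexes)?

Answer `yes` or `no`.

Answer: yes

Derivation:
Term: (\h.(\g.(\i.(((s h) i) (g i)))))
No beta redexes found.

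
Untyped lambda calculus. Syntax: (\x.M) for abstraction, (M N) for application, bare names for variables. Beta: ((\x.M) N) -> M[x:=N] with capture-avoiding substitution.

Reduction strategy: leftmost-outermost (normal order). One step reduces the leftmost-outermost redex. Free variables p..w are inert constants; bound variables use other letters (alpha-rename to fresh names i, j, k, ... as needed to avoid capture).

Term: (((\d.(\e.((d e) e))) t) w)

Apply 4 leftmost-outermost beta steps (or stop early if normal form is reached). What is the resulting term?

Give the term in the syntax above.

Step 0: (((\d.(\e.((d e) e))) t) w)
Step 1: ((\e.((t e) e)) w)
Step 2: ((t w) w)
Step 3: (normal form reached)

Answer: ((t w) w)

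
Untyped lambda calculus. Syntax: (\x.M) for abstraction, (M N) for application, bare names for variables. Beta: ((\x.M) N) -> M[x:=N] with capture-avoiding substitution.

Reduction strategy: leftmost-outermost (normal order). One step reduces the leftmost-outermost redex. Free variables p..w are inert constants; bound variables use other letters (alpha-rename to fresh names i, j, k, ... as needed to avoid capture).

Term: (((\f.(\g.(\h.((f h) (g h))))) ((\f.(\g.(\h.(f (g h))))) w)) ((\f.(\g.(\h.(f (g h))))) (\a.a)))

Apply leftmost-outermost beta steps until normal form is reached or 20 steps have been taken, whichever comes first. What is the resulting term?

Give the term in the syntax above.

Answer: (\h.(w (h (\i.(h i)))))

Derivation:
Step 0: (((\f.(\g.(\h.((f h) (g h))))) ((\f.(\g.(\h.(f (g h))))) w)) ((\f.(\g.(\h.(f (g h))))) (\a.a)))
Step 1: ((\g.(\h.((((\f.(\g.(\h.(f (g h))))) w) h) (g h)))) ((\f.(\g.(\h.(f (g h))))) (\a.a)))
Step 2: (\h.((((\f.(\g.(\h.(f (g h))))) w) h) (((\f.(\g.(\h.(f (g h))))) (\a.a)) h)))
Step 3: (\h.(((\g.(\h.(w (g h)))) h) (((\f.(\g.(\h.(f (g h))))) (\a.a)) h)))
Step 4: (\h.((\i.(w (h i))) (((\f.(\g.(\h.(f (g h))))) (\a.a)) h)))
Step 5: (\h.(w (h (((\f.(\g.(\h.(f (g h))))) (\a.a)) h))))
Step 6: (\h.(w (h ((\g.(\h.((\a.a) (g h)))) h))))
Step 7: (\h.(w (h (\i.((\a.a) (h i))))))
Step 8: (\h.(w (h (\i.(h i)))))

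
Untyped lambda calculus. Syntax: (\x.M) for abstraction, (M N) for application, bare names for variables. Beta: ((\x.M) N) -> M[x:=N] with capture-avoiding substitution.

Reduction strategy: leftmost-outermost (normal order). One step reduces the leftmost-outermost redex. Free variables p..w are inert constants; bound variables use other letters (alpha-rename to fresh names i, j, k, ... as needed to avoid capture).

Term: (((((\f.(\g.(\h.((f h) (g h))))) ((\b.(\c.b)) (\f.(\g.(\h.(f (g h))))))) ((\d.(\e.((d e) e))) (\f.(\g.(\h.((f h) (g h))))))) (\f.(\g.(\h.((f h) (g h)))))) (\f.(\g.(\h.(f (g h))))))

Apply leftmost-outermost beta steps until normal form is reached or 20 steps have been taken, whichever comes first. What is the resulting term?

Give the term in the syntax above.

Answer: (\h.(\i.(h (i (\j.(((\g.(\i.(h (g i)))) j) (i j)))))))

Derivation:
Step 0: (((((\f.(\g.(\h.((f h) (g h))))) ((\b.(\c.b)) (\f.(\g.(\h.(f (g h))))))) ((\d.(\e.((d e) e))) (\f.(\g.(\h.((f h) (g h))))))) (\f.(\g.(\h.((f h) (g h)))))) (\f.(\g.(\h.(f (g h))))))
Step 1: ((((\g.(\h.((((\b.(\c.b)) (\f.(\g.(\h.(f (g h)))))) h) (g h)))) ((\d.(\e.((d e) e))) (\f.(\g.(\h.((f h) (g h))))))) (\f.(\g.(\h.((f h) (g h)))))) (\f.(\g.(\h.(f (g h))))))
Step 2: (((\h.((((\b.(\c.b)) (\f.(\g.(\h.(f (g h)))))) h) (((\d.(\e.((d e) e))) (\f.(\g.(\h.((f h) (g h)))))) h))) (\f.(\g.(\h.((f h) (g h)))))) (\f.(\g.(\h.(f (g h))))))
Step 3: (((((\b.(\c.b)) (\f.(\g.(\h.(f (g h)))))) (\f.(\g.(\h.((f h) (g h)))))) (((\d.(\e.((d e) e))) (\f.(\g.(\h.((f h) (g h)))))) (\f.(\g.(\h.((f h) (g h))))))) (\f.(\g.(\h.(f (g h))))))
Step 4: ((((\c.(\f.(\g.(\h.(f (g h)))))) (\f.(\g.(\h.((f h) (g h)))))) (((\d.(\e.((d e) e))) (\f.(\g.(\h.((f h) (g h)))))) (\f.(\g.(\h.((f h) (g h))))))) (\f.(\g.(\h.(f (g h))))))
Step 5: (((\f.(\g.(\h.(f (g h))))) (((\d.(\e.((d e) e))) (\f.(\g.(\h.((f h) (g h)))))) (\f.(\g.(\h.((f h) (g h))))))) (\f.(\g.(\h.(f (g h))))))
Step 6: ((\g.(\h.((((\d.(\e.((d e) e))) (\f.(\g.(\h.((f h) (g h)))))) (\f.(\g.(\h.((f h) (g h)))))) (g h)))) (\f.(\g.(\h.(f (g h))))))
Step 7: (\h.((((\d.(\e.((d e) e))) (\f.(\g.(\h.((f h) (g h)))))) (\f.(\g.(\h.((f h) (g h)))))) ((\f.(\g.(\h.(f (g h))))) h)))
Step 8: (\h.(((\e.(((\f.(\g.(\h.((f h) (g h))))) e) e)) (\f.(\g.(\h.((f h) (g h)))))) ((\f.(\g.(\h.(f (g h))))) h)))
Step 9: (\h.((((\f.(\g.(\h.((f h) (g h))))) (\f.(\g.(\h.((f h) (g h)))))) (\f.(\g.(\h.((f h) (g h)))))) ((\f.(\g.(\h.(f (g h))))) h)))
Step 10: (\h.(((\g.(\h.(((\f.(\g.(\h.((f h) (g h))))) h) (g h)))) (\f.(\g.(\h.((f h) (g h)))))) ((\f.(\g.(\h.(f (g h))))) h)))
Step 11: (\h.((\h.(((\f.(\g.(\h.((f h) (g h))))) h) ((\f.(\g.(\h.((f h) (g h))))) h))) ((\f.(\g.(\h.(f (g h))))) h)))
Step 12: (\h.(((\f.(\g.(\h.((f h) (g h))))) ((\f.(\g.(\h.(f (g h))))) h)) ((\f.(\g.(\h.((f h) (g h))))) ((\f.(\g.(\h.(f (g h))))) h))))
Step 13: (\h.((\g.(\i.((((\f.(\g.(\h.(f (g h))))) h) i) (g i)))) ((\f.(\g.(\h.((f h) (g h))))) ((\f.(\g.(\h.(f (g h))))) h))))
Step 14: (\h.(\i.((((\f.(\g.(\h.(f (g h))))) h) i) (((\f.(\g.(\h.((f h) (g h))))) ((\f.(\g.(\h.(f (g h))))) h)) i))))
Step 15: (\h.(\i.(((\g.(\i.(h (g i)))) i) (((\f.(\g.(\h.((f h) (g h))))) ((\f.(\g.(\h.(f (g h))))) h)) i))))
Step 16: (\h.(\i.((\j.(h (i j))) (((\f.(\g.(\h.((f h) (g h))))) ((\f.(\g.(\h.(f (g h))))) h)) i))))
Step 17: (\h.(\i.(h (i (((\f.(\g.(\h.((f h) (g h))))) ((\f.(\g.(\h.(f (g h))))) h)) i)))))
Step 18: (\h.(\i.(h (i ((\g.(\i.((((\f.(\g.(\h.(f (g h))))) h) i) (g i)))) i)))))
Step 19: (\h.(\i.(h (i (\j.((((\f.(\g.(\h.(f (g h))))) h) j) (i j)))))))
Step 20: (\h.(\i.(h (i (\j.(((\g.(\i.(h (g i)))) j) (i j)))))))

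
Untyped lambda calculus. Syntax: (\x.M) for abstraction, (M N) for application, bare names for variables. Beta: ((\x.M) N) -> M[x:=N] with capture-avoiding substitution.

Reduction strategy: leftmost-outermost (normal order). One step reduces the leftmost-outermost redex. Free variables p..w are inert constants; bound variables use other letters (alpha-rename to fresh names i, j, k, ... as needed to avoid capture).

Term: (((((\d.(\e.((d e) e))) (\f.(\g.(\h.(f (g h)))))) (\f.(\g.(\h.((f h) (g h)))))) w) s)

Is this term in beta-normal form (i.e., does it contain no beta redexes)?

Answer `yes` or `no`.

Answer: no

Derivation:
Term: (((((\d.(\e.((d e) e))) (\f.(\g.(\h.(f (g h)))))) (\f.(\g.(\h.((f h) (g h)))))) w) s)
Found 1 beta redex(es).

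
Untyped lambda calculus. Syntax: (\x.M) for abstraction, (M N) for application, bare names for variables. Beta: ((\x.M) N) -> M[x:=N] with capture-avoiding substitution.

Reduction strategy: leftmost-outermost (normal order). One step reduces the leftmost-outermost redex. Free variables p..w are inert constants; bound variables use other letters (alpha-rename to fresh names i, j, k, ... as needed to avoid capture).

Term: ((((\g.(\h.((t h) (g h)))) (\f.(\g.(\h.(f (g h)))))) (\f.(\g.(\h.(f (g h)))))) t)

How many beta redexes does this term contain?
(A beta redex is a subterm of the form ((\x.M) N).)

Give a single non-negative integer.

Term: ((((\g.(\h.((t h) (g h)))) (\f.(\g.(\h.(f (g h)))))) (\f.(\g.(\h.(f (g h)))))) t)
  Redex: ((\g.(\h.((t h) (g h)))) (\f.(\g.(\h.(f (g h))))))
Total redexes: 1

Answer: 1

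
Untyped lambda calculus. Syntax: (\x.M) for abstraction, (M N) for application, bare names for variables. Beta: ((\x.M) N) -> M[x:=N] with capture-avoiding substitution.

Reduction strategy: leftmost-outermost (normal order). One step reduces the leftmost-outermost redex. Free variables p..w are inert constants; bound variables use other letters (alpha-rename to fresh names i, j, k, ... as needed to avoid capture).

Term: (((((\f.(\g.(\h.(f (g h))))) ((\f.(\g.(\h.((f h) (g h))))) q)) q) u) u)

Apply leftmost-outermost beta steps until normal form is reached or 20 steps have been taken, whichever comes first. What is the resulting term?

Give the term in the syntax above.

Step 0: (((((\f.(\g.(\h.(f (g h))))) ((\f.(\g.(\h.((f h) (g h))))) q)) q) u) u)
Step 1: ((((\g.(\h.(((\f.(\g.(\h.((f h) (g h))))) q) (g h)))) q) u) u)
Step 2: (((\h.(((\f.(\g.(\h.((f h) (g h))))) q) (q h))) u) u)
Step 3: ((((\f.(\g.(\h.((f h) (g h))))) q) (q u)) u)
Step 4: (((\g.(\h.((q h) (g h)))) (q u)) u)
Step 5: ((\h.((q h) ((q u) h))) u)
Step 6: ((q u) ((q u) u))

Answer: ((q u) ((q u) u))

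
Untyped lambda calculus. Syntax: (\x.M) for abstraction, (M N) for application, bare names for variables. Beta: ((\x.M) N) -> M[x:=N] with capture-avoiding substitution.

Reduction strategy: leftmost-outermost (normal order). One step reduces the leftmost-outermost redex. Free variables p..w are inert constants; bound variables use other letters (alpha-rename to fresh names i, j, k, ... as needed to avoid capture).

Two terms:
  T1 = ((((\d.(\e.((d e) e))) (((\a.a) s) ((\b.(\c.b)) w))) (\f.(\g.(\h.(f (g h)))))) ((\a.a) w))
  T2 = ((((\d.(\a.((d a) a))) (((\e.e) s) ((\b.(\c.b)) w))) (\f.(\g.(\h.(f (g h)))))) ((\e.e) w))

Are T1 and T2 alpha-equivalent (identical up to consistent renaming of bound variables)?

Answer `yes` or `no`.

Answer: yes

Derivation:
Term 1: ((((\d.(\e.((d e) e))) (((\a.a) s) ((\b.(\c.b)) w))) (\f.(\g.(\h.(f (g h)))))) ((\a.a) w))
Term 2: ((((\d.(\a.((d a) a))) (((\e.e) s) ((\b.(\c.b)) w))) (\f.(\g.(\h.(f (g h)))))) ((\e.e) w))
Alpha-equivalence: compare structure up to binder renaming.
Result: True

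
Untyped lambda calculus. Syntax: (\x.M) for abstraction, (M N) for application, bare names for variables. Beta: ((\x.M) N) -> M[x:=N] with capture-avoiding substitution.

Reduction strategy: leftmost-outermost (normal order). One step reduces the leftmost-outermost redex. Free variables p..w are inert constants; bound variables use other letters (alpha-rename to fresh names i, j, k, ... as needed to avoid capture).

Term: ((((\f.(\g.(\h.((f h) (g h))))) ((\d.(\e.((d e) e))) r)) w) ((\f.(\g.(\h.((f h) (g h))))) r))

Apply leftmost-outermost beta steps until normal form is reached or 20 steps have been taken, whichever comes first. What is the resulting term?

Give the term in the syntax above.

Step 0: ((((\f.(\g.(\h.((f h) (g h))))) ((\d.(\e.((d e) e))) r)) w) ((\f.(\g.(\h.((f h) (g h))))) r))
Step 1: (((\g.(\h.((((\d.(\e.((d e) e))) r) h) (g h)))) w) ((\f.(\g.(\h.((f h) (g h))))) r))
Step 2: ((\h.((((\d.(\e.((d e) e))) r) h) (w h))) ((\f.(\g.(\h.((f h) (g h))))) r))
Step 3: ((((\d.(\e.((d e) e))) r) ((\f.(\g.(\h.((f h) (g h))))) r)) (w ((\f.(\g.(\h.((f h) (g h))))) r)))
Step 4: (((\e.((r e) e)) ((\f.(\g.(\h.((f h) (g h))))) r)) (w ((\f.(\g.(\h.((f h) (g h))))) r)))
Step 5: (((r ((\f.(\g.(\h.((f h) (g h))))) r)) ((\f.(\g.(\h.((f h) (g h))))) r)) (w ((\f.(\g.(\h.((f h) (g h))))) r)))
Step 6: (((r (\g.(\h.((r h) (g h))))) ((\f.(\g.(\h.((f h) (g h))))) r)) (w ((\f.(\g.(\h.((f h) (g h))))) r)))
Step 7: (((r (\g.(\h.((r h) (g h))))) (\g.(\h.((r h) (g h))))) (w ((\f.(\g.(\h.((f h) (g h))))) r)))
Step 8: (((r (\g.(\h.((r h) (g h))))) (\g.(\h.((r h) (g h))))) (w (\g.(\h.((r h) (g h))))))

Answer: (((r (\g.(\h.((r h) (g h))))) (\g.(\h.((r h) (g h))))) (w (\g.(\h.((r h) (g h))))))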